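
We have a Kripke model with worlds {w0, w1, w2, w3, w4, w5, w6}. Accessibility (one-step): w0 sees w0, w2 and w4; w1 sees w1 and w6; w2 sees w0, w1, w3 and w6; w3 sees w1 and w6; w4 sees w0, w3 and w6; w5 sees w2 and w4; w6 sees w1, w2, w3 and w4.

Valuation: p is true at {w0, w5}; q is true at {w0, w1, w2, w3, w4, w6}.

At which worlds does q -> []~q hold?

w0: q is T, []~q is F. ✗
w1: q is T, []~q is F. ✗
w2: q is T, []~q is F. ✗
w3: q is T, []~q is F. ✗
w4: q is T, []~q is F. ✗
w5: q is F, []~q is F. ✓
w6: q is T, []~q is F. ✗

{w5}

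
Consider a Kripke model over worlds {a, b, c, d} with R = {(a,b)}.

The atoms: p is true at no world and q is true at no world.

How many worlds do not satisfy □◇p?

a: successors {b}; ◇p there: b:F. ✗
b: no successors, so □◇p holds vacuously. ✓
c: no successors, so □◇p holds vacuously. ✓
d: no successors, so □◇p holds vacuously. ✓
Satisfying worlds: {b, c, d}.
So □◇p fails at the other 1 world.

1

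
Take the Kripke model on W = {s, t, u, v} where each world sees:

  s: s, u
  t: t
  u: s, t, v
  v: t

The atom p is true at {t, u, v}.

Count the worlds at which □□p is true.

s: successors {s, u}; □p there: s:F, u:F. ✗
t: successors {t}; □p there: t:T. ✓
u: successors {s, t, v}; □p there: s:F, t:T, v:T. ✗
v: successors {t}; □p there: t:T. ✓
Satisfying worlds: {t, v}.

2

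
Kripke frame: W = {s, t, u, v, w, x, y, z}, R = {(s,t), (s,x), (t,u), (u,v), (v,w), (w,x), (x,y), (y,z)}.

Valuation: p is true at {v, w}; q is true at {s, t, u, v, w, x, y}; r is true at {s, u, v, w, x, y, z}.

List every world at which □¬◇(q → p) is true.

{s, v, w, y, z}

s: successors {t, x}; ¬◇(q → p) there: t:T, x:T. ✓
t: successors {u}; ¬◇(q → p) there: u:F. ✗
u: successors {v}; ¬◇(q → p) there: v:F. ✗
v: successors {w}; ¬◇(q → p) there: w:T. ✓
w: successors {x}; ¬◇(q → p) there: x:T. ✓
x: successors {y}; ¬◇(q → p) there: y:F. ✗
y: successors {z}; ¬◇(q → p) there: z:T. ✓
z: no successors, so □¬◇(q → p) holds vacuously. ✓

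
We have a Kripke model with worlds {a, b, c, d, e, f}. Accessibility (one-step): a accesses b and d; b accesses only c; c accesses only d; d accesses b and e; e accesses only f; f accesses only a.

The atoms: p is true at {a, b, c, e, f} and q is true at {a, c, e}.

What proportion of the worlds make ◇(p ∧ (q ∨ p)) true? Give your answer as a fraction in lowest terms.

5/6

a: successors {b, d}; p ∧ (q ∨ p) there: b:T, d:F. ✓
b: successors {c}; p ∧ (q ∨ p) there: c:T. ✓
c: successors {d}; p ∧ (q ∨ p) there: d:F. ✗
d: successors {b, e}; p ∧ (q ∨ p) there: b:T, e:T. ✓
e: successors {f}; p ∧ (q ∨ p) there: f:T. ✓
f: successors {a}; p ∧ (q ∨ p) there: a:T. ✓
That's 5 of 6 worlds, so 5/6.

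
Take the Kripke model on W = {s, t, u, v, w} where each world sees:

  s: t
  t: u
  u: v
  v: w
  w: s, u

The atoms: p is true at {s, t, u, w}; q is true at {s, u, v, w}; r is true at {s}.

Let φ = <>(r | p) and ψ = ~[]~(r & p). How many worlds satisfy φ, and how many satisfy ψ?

For <>(r | p):
s: successors {t}; r | p there: t:T. ✓
t: successors {u}; r | p there: u:T. ✓
u: successors {v}; r | p there: v:F. ✗
v: successors {w}; r | p there: w:T. ✓
w: successors {s, u}; r | p there: s:T, u:T. ✓
— 4 worlds.
For ~[]~(r & p):
s: []~(r & p) is T. ✗
t: []~(r & p) is T. ✗
u: []~(r & p) is T. ✗
v: []~(r & p) is T. ✗
w: []~(r & p) is F. ✓
— 1 world.

4 and 1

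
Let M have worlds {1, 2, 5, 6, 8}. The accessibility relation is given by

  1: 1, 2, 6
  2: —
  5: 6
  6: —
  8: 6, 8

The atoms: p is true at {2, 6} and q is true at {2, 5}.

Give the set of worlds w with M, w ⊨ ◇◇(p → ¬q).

{1, 8}

1: successors {1, 2, 6}; ◇(p → ¬q) there: 1:T, 2:F, 6:F. ✓
2: no successors, so ◇◇(p → ¬q) fails. ✗
5: successors {6}; ◇(p → ¬q) there: 6:F. ✗
6: no successors, so ◇◇(p → ¬q) fails. ✗
8: successors {6, 8}; ◇(p → ¬q) there: 6:F, 8:T. ✓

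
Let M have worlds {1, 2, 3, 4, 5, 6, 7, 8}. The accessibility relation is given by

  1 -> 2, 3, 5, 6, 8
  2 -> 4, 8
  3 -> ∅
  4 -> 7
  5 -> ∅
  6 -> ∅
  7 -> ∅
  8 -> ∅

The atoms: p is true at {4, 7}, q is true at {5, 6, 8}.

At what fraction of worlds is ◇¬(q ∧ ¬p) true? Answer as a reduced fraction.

1: successors {2, 3, 5, 6, 8}; ¬(q ∧ ¬p) there: 2:T, 3:T, 5:F, 6:F, 8:F. ✓
2: successors {4, 8}; ¬(q ∧ ¬p) there: 4:T, 8:F. ✓
3: no successors, so ◇¬(q ∧ ¬p) fails. ✗
4: successors {7}; ¬(q ∧ ¬p) there: 7:T. ✓
5: no successors, so ◇¬(q ∧ ¬p) fails. ✗
6: no successors, so ◇¬(q ∧ ¬p) fails. ✗
7: no successors, so ◇¬(q ∧ ¬p) fails. ✗
8: no successors, so ◇¬(q ∧ ¬p) fails. ✗
That's 3 of 8 worlds, so 3/8.

3/8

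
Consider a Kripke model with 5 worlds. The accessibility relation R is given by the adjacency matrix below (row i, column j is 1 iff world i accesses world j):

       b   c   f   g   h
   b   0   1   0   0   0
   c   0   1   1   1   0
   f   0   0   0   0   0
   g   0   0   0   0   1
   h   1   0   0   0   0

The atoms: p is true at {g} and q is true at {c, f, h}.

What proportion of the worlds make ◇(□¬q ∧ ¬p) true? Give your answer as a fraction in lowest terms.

2/5

b: successors {c}; □¬q ∧ ¬p there: c:F. ✗
c: successors {c, f, g}; □¬q ∧ ¬p there: c:F, f:T, g:F. ✓
f: no successors, so ◇(□¬q ∧ ¬p) fails. ✗
g: successors {h}; □¬q ∧ ¬p there: h:T. ✓
h: successors {b}; □¬q ∧ ¬p there: b:F. ✗
That's 2 of 5 worlds, so 2/5.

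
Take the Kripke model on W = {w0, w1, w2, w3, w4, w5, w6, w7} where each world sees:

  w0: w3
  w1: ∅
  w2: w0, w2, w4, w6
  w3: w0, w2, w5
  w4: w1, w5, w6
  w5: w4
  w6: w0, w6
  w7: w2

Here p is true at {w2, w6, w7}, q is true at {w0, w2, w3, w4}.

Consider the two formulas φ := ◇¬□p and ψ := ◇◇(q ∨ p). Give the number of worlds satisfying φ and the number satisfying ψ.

For ◇¬□p:
w0: successors {w3}; ¬□p there: w3:T. ✓
w1: no successors, so ◇¬□p fails. ✗
w2: successors {w0, w2, w4, w6}; ¬□p there: w0:T, w2:T, w4:T, w6:T. ✓
w3: successors {w0, w2, w5}; ¬□p there: w0:T, w2:T, w5:T. ✓
w4: successors {w1, w5, w6}; ¬□p there: w1:F, w5:T, w6:T. ✓
w5: successors {w4}; ¬□p there: w4:T. ✓
w6: successors {w0, w6}; ¬□p there: w0:T, w6:T. ✓
w7: successors {w2}; ¬□p there: w2:T. ✓
— 7 worlds.
For ◇◇(q ∨ p):
w0: successors {w3}; ◇(q ∨ p) there: w3:T. ✓
w1: no successors, so ◇◇(q ∨ p) fails. ✗
w2: successors {w0, w2, w4, w6}; ◇(q ∨ p) there: w0:T, w2:T, w4:T, w6:T. ✓
w3: successors {w0, w2, w5}; ◇(q ∨ p) there: w0:T, w2:T, w5:T. ✓
w4: successors {w1, w5, w6}; ◇(q ∨ p) there: w1:F, w5:T, w6:T. ✓
w5: successors {w4}; ◇(q ∨ p) there: w4:T. ✓
w6: successors {w0, w6}; ◇(q ∨ p) there: w0:T, w6:T. ✓
w7: successors {w2}; ◇(q ∨ p) there: w2:T. ✓
— 7 worlds.

7 and 7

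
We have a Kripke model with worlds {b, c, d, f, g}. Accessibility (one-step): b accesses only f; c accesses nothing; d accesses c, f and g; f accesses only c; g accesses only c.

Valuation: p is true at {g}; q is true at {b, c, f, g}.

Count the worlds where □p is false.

4

b: successors {f}; p there: f:F. ✗
c: no successors, so □p holds vacuously. ✓
d: successors {c, f, g}; p there: c:F, f:F, g:T. ✗
f: successors {c}; p there: c:F. ✗
g: successors {c}; p there: c:F. ✗
Satisfying worlds: {c}.
So □p fails at the other 4 worlds.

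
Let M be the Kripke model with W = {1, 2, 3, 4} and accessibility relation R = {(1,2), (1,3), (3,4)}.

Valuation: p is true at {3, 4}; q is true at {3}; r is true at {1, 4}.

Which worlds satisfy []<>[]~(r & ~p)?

1: successors {2, 3}; <>[]~(r & ~p) there: 2:F, 3:T. ✗
2: no successors, so []<>[]~(r & ~p) holds vacuously. ✓
3: successors {4}; <>[]~(r & ~p) there: 4:F. ✗
4: no successors, so []<>[]~(r & ~p) holds vacuously. ✓

{2, 4}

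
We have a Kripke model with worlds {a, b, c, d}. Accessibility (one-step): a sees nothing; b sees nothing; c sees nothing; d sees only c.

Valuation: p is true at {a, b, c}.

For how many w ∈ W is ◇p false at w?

a: no successors, so ◇p fails. ✗
b: no successors, so ◇p fails. ✗
c: no successors, so ◇p fails. ✗
d: successors {c}; p there: c:T. ✓
Satisfying worlds: {d}.
So ◇p fails at the other 3 worlds.

3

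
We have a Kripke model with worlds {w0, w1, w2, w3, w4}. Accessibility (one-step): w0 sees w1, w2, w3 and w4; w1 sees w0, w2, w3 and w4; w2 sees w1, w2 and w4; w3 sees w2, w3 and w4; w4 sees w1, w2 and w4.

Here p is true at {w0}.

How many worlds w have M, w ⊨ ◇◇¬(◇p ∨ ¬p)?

3

w0: successors {w1, w2, w3, w4}; ◇¬(◇p ∨ ¬p) there: w1:T, w2:F, w3:F, w4:F. ✓
w1: successors {w0, w2, w3, w4}; ◇¬(◇p ∨ ¬p) there: w0:F, w2:F, w3:F, w4:F. ✗
w2: successors {w1, w2, w4}; ◇¬(◇p ∨ ¬p) there: w1:T, w2:F, w4:F. ✓
w3: successors {w2, w3, w4}; ◇¬(◇p ∨ ¬p) there: w2:F, w3:F, w4:F. ✗
w4: successors {w1, w2, w4}; ◇¬(◇p ∨ ¬p) there: w1:T, w2:F, w4:F. ✓
Satisfying worlds: {w0, w2, w4}.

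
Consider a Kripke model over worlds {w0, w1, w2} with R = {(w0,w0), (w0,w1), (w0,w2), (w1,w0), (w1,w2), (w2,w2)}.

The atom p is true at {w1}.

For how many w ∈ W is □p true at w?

0

w0: successors {w0, w1, w2}; p there: w0:F, w1:T, w2:F. ✗
w1: successors {w0, w2}; p there: w0:F, w2:F. ✗
w2: successors {w2}; p there: w2:F. ✗
Satisfying worlds: ∅.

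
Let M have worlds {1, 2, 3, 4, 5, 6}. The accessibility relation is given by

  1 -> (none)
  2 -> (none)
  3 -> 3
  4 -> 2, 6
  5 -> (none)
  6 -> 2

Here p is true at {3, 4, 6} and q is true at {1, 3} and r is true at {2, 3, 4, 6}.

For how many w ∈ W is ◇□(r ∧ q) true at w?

3

1: no successors, so ◇□(r ∧ q) fails. ✗
2: no successors, so ◇□(r ∧ q) fails. ✗
3: successors {3}; □(r ∧ q) there: 3:T. ✓
4: successors {2, 6}; □(r ∧ q) there: 2:T, 6:F. ✓
5: no successors, so ◇□(r ∧ q) fails. ✗
6: successors {2}; □(r ∧ q) there: 2:T. ✓
Satisfying worlds: {3, 4, 6}.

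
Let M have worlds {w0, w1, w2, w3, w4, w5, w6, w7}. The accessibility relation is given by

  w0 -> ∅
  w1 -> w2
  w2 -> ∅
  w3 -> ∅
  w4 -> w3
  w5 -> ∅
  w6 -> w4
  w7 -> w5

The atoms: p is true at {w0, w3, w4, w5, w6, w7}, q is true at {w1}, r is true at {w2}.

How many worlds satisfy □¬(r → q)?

w0: no successors, so □¬(r → q) holds vacuously. ✓
w1: successors {w2}; ¬(r → q) there: w2:T. ✓
w2: no successors, so □¬(r → q) holds vacuously. ✓
w3: no successors, so □¬(r → q) holds vacuously. ✓
w4: successors {w3}; ¬(r → q) there: w3:F. ✗
w5: no successors, so □¬(r → q) holds vacuously. ✓
w6: successors {w4}; ¬(r → q) there: w4:F. ✗
w7: successors {w5}; ¬(r → q) there: w5:F. ✗
Satisfying worlds: {w0, w1, w2, w3, w5}.

5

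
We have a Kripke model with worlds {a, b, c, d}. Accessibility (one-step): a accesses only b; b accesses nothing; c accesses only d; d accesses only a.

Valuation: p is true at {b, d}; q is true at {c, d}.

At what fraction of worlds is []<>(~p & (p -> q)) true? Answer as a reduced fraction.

1/2

a: successors {b}; <>(~p & (p -> q)) there: b:F. ✗
b: no successors, so []<>(~p & (p -> q)) holds vacuously. ✓
c: successors {d}; <>(~p & (p -> q)) there: d:T. ✓
d: successors {a}; <>(~p & (p -> q)) there: a:F. ✗
That's 2 of 4 worlds, so 2/4 = 1/2.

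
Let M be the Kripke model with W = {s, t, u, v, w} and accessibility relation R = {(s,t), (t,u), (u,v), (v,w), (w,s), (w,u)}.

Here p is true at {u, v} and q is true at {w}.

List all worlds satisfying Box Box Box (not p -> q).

s: successors {t}; Box Box (not p -> q) there: t:T. ✓
t: successors {u}; Box Box (not p -> q) there: u:T. ✓
u: successors {v}; Box Box (not p -> q) there: v:F. ✗
v: successors {w}; Box Box (not p -> q) there: w:F. ✗
w: successors {s, u}; Box Box (not p -> q) there: s:T, u:T. ✓

{s, t, w}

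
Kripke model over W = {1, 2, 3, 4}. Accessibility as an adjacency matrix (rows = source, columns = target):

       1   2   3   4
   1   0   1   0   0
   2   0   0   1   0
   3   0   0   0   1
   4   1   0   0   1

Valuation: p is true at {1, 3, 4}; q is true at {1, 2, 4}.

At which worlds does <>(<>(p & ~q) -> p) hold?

{2, 3, 4}

1: successors {2}; <>(p & ~q) -> p there: 2:F. ✗
2: successors {3}; <>(p & ~q) -> p there: 3:T. ✓
3: successors {4}; <>(p & ~q) -> p there: 4:T. ✓
4: successors {1, 4}; <>(p & ~q) -> p there: 1:T, 4:T. ✓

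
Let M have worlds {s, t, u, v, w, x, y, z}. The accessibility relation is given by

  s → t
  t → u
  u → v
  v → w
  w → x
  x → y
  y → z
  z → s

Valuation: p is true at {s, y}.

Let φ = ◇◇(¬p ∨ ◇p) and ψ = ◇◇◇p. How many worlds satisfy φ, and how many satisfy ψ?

6 and 2

For ◇◇(¬p ∨ ◇p):
s: successors {t}; ◇(¬p ∨ ◇p) there: t:T. ✓
t: successors {u}; ◇(¬p ∨ ◇p) there: u:T. ✓
u: successors {v}; ◇(¬p ∨ ◇p) there: v:T. ✓
v: successors {w}; ◇(¬p ∨ ◇p) there: w:T. ✓
w: successors {x}; ◇(¬p ∨ ◇p) there: x:F. ✗
x: successors {y}; ◇(¬p ∨ ◇p) there: y:T. ✓
y: successors {z}; ◇(¬p ∨ ◇p) there: z:F. ✗
z: successors {s}; ◇(¬p ∨ ◇p) there: s:T. ✓
— 6 worlds.
For ◇◇◇p:
s: successors {t}; ◇◇p there: t:F. ✗
t: successors {u}; ◇◇p there: u:F. ✗
u: successors {v}; ◇◇p there: v:F. ✗
v: successors {w}; ◇◇p there: w:T. ✓
w: successors {x}; ◇◇p there: x:F. ✗
x: successors {y}; ◇◇p there: y:T. ✓
y: successors {z}; ◇◇p there: z:F. ✗
z: successors {s}; ◇◇p there: s:F. ✗
— 2 worlds.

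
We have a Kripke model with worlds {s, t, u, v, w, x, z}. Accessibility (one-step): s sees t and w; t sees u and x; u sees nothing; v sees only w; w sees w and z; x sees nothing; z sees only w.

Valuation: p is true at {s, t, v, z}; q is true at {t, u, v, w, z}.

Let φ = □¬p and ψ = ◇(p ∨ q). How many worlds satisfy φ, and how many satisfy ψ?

For □¬p:
s: successors {t, w}; ¬p there: t:F, w:T. ✗
t: successors {u, x}; ¬p there: u:T, x:T. ✓
u: no successors, so □¬p holds vacuously. ✓
v: successors {w}; ¬p there: w:T. ✓
w: successors {w, z}; ¬p there: w:T, z:F. ✗
x: no successors, so □¬p holds vacuously. ✓
z: successors {w}; ¬p there: w:T. ✓
— 5 worlds.
For ◇(p ∨ q):
s: successors {t, w}; p ∨ q there: t:T, w:T. ✓
t: successors {u, x}; p ∨ q there: u:T, x:F. ✓
u: no successors, so ◇(p ∨ q) fails. ✗
v: successors {w}; p ∨ q there: w:T. ✓
w: successors {w, z}; p ∨ q there: w:T, z:T. ✓
x: no successors, so ◇(p ∨ q) fails. ✗
z: successors {w}; p ∨ q there: w:T. ✓
— 5 worlds.

5 and 5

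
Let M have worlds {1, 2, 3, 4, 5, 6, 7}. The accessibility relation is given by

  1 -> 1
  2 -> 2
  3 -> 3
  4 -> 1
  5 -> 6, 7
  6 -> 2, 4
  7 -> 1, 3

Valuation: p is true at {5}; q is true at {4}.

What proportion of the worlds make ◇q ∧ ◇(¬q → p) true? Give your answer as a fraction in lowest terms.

1: ◇q is F, ◇(¬q → p) is F. ✗
2: ◇q is F, ◇(¬q → p) is F. ✗
3: ◇q is F, ◇(¬q → p) is F. ✗
4: ◇q is F, ◇(¬q → p) is F. ✗
5: ◇q is F, ◇(¬q → p) is F. ✗
6: ◇q is T, ◇(¬q → p) is T. ✓
7: ◇q is F, ◇(¬q → p) is F. ✗
That's 1 of 7 worlds, so 1/7.

1/7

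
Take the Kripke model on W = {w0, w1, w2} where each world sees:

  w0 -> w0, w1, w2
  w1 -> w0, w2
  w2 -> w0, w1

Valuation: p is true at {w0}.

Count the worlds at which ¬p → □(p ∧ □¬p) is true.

w0: ¬p is F, □(p ∧ □¬p) is F. ✓
w1: ¬p is T, □(p ∧ □¬p) is F. ✗
w2: ¬p is T, □(p ∧ □¬p) is F. ✗
Satisfying worlds: {w0}.

1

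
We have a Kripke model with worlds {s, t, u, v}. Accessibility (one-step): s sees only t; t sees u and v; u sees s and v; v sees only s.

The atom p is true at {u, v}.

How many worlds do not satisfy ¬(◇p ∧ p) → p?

2

s: ¬(◇p ∧ p) is T, p is F. ✗
t: ¬(◇p ∧ p) is T, p is F. ✗
u: ¬(◇p ∧ p) is F, p is T. ✓
v: ¬(◇p ∧ p) is T, p is T. ✓
Satisfying worlds: {u, v}.
So ¬(◇p ∧ p) → p fails at the other 2 worlds.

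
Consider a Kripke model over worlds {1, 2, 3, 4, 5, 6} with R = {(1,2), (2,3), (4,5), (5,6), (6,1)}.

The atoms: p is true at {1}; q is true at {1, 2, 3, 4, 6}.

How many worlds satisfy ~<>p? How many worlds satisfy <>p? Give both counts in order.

5 and 1

For ~<>p:
1: <>p is F. ✓
2: <>p is F. ✓
3: <>p is F. ✓
4: <>p is F. ✓
5: <>p is F. ✓
6: <>p is T. ✗
— 5 worlds.
For <>p:
1: successors {2}; p there: 2:F. ✗
2: successors {3}; p there: 3:F. ✗
3: no successors, so <>p fails. ✗
4: successors {5}; p there: 5:F. ✗
5: successors {6}; p there: 6:F. ✗
6: successors {1}; p there: 1:T. ✓
— 1 world.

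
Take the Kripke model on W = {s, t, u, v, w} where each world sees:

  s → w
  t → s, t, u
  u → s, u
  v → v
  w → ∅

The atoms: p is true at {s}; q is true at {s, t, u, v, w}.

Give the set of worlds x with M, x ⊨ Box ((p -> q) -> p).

{w}

s: successors {w}; (p -> q) -> p there: w:F. ✗
t: successors {s, t, u}; (p -> q) -> p there: s:T, t:F, u:F. ✗
u: successors {s, u}; (p -> q) -> p there: s:T, u:F. ✗
v: successors {v}; (p -> q) -> p there: v:F. ✗
w: no successors, so Box ((p -> q) -> p) holds vacuously. ✓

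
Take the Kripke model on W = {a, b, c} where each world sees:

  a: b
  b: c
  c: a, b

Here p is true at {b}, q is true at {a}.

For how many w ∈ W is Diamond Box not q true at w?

a: successors {b}; Box not q there: b:T. ✓
b: successors {c}; Box not q there: c:F. ✗
c: successors {a, b}; Box not q there: a:T, b:T. ✓
Satisfying worlds: {a, c}.

2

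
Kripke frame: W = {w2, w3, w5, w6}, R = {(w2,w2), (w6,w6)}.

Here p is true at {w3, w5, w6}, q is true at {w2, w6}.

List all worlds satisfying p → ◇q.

{w2, w6}

w2: p is F, ◇q is T. ✓
w3: p is T, ◇q is F. ✗
w5: p is T, ◇q is F. ✗
w6: p is T, ◇q is T. ✓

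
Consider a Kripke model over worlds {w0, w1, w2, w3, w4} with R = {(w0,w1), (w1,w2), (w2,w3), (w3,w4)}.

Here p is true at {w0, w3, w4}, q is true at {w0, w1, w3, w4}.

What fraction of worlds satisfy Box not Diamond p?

3/5

w0: successors {w1}; not Diamond p there: w1:T. ✓
w1: successors {w2}; not Diamond p there: w2:F. ✗
w2: successors {w3}; not Diamond p there: w3:F. ✗
w3: successors {w4}; not Diamond p there: w4:T. ✓
w4: no successors, so Box not Diamond p holds vacuously. ✓
That's 3 of 5 worlds, so 3/5.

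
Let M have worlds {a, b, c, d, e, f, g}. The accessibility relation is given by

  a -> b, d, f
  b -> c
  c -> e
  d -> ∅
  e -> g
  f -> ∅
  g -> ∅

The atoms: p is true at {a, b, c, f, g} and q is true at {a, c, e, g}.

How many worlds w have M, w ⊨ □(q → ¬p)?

a: successors {b, d, f}; q → ¬p there: b:T, d:T, f:T. ✓
b: successors {c}; q → ¬p there: c:F. ✗
c: successors {e}; q → ¬p there: e:T. ✓
d: no successors, so □(q → ¬p) holds vacuously. ✓
e: successors {g}; q → ¬p there: g:F. ✗
f: no successors, so □(q → ¬p) holds vacuously. ✓
g: no successors, so □(q → ¬p) holds vacuously. ✓
Satisfying worlds: {a, c, d, f, g}.

5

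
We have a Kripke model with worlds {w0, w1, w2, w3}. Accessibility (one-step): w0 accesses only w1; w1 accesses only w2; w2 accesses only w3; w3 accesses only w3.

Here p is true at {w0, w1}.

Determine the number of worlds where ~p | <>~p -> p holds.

w0: ~p | <>~p is F, p is T. ✓
w1: ~p | <>~p is T, p is T. ✓
w2: ~p | <>~p is T, p is F. ✗
w3: ~p | <>~p is T, p is F. ✗
Satisfying worlds: {w0, w1}.

2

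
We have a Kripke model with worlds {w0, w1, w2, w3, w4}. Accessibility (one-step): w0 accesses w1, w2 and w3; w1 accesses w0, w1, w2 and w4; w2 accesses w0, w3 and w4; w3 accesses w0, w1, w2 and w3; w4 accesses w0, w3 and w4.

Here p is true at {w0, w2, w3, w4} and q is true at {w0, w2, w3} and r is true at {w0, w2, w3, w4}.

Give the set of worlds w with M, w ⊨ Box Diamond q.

{w0, w1, w2, w3, w4}

w0: successors {w1, w2, w3}; Diamond q there: w1:T, w2:T, w3:T. ✓
w1: successors {w0, w1, w2, w4}; Diamond q there: w0:T, w1:T, w2:T, w4:T. ✓
w2: successors {w0, w3, w4}; Diamond q there: w0:T, w3:T, w4:T. ✓
w3: successors {w0, w1, w2, w3}; Diamond q there: w0:T, w1:T, w2:T, w3:T. ✓
w4: successors {w0, w3, w4}; Diamond q there: w0:T, w3:T, w4:T. ✓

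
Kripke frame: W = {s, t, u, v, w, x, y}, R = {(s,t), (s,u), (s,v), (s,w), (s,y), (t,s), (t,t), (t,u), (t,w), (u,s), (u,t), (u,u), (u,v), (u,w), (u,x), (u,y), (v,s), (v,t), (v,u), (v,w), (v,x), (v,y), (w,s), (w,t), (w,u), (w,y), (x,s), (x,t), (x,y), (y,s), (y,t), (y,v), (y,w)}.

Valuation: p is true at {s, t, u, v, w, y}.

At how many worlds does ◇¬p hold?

2

s: successors {t, u, v, w, y}; ¬p there: t:F, u:F, v:F, w:F, y:F. ✗
t: successors {s, t, u, w}; ¬p there: s:F, t:F, u:F, w:F. ✗
u: successors {s, t, u, v, w, x, y}; ¬p there: s:F, t:F, u:F, v:F, w:F, x:T, y:F. ✓
v: successors {s, t, u, w, x, y}; ¬p there: s:F, t:F, u:F, w:F, x:T, y:F. ✓
w: successors {s, t, u, y}; ¬p there: s:F, t:F, u:F, y:F. ✗
x: successors {s, t, y}; ¬p there: s:F, t:F, y:F. ✗
y: successors {s, t, v, w}; ¬p there: s:F, t:F, v:F, w:F. ✗
Satisfying worlds: {u, v}.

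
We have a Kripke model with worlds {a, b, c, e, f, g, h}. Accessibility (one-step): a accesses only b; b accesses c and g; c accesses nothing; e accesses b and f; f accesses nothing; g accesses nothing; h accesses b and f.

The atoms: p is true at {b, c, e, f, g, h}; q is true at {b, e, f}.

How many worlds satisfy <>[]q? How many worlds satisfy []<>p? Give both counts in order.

For <>[]q:
a: successors {b}; []q there: b:F. ✗
b: successors {c, g}; []q there: c:T, g:T. ✓
c: no successors, so <>[]q fails. ✗
e: successors {b, f}; []q there: b:F, f:T. ✓
f: no successors, so <>[]q fails. ✗
g: no successors, so <>[]q fails. ✗
h: successors {b, f}; []q there: b:F, f:T. ✓
— 3 worlds.
For []<>p:
a: successors {b}; <>p there: b:T. ✓
b: successors {c, g}; <>p there: c:F, g:F. ✗
c: no successors, so []<>p holds vacuously. ✓
e: successors {b, f}; <>p there: b:T, f:F. ✗
f: no successors, so []<>p holds vacuously. ✓
g: no successors, so []<>p holds vacuously. ✓
h: successors {b, f}; <>p there: b:T, f:F. ✗
— 4 worlds.

3 and 4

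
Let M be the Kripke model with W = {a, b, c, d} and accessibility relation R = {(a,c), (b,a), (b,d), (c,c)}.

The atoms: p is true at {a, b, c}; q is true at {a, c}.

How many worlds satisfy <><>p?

a: successors {c}; <>p there: c:T. ✓
b: successors {a, d}; <>p there: a:T, d:F. ✓
c: successors {c}; <>p there: c:T. ✓
d: no successors, so <><>p fails. ✗
Satisfying worlds: {a, b, c}.

3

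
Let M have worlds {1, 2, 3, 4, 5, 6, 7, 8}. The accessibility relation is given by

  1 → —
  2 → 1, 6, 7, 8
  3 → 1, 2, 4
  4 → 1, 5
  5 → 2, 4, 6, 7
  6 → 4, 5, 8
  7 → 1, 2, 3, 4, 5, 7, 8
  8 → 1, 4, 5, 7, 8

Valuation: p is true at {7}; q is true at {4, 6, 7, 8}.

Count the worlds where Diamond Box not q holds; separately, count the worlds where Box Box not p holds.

For Diamond Box not q:
1: no successors, so Diamond Box not q fails. ✗
2: successors {1, 6, 7, 8}; Box not q there: 1:T, 6:F, 7:F, 8:F. ✓
3: successors {1, 2, 4}; Box not q there: 1:T, 2:F, 4:T. ✓
4: successors {1, 5}; Box not q there: 1:T, 5:F. ✓
5: successors {2, 4, 6, 7}; Box not q there: 2:F, 4:T, 6:F, 7:F. ✓
6: successors {4, 5, 8}; Box not q there: 4:T, 5:F, 8:F. ✓
7: successors {1, 2, 3, 4, 5, 7, 8}; Box not q there: 1:T, 2:F, 3:F, 4:T, 5:F, 7:F, 8:F. ✓
8: successors {1, 4, 5, 7, 8}; Box not q there: 1:T, 4:T, 5:F, 7:F, 8:F. ✓
— 7 worlds.
For Box Box not p:
1: no successors, so Box Box not p holds vacuously. ✓
2: successors {1, 6, 7, 8}; Box not p there: 1:T, 6:T, 7:F, 8:F. ✗
3: successors {1, 2, 4}; Box not p there: 1:T, 2:F, 4:T. ✗
4: successors {1, 5}; Box not p there: 1:T, 5:F. ✗
5: successors {2, 4, 6, 7}; Box not p there: 2:F, 4:T, 6:T, 7:F. ✗
6: successors {4, 5, 8}; Box not p there: 4:T, 5:F, 8:F. ✗
7: successors {1, 2, 3, 4, 5, 7, 8}; Box not p there: 1:T, 2:F, 3:T, 4:T, 5:F, 7:F, 8:F. ✗
8: successors {1, 4, 5, 7, 8}; Box not p there: 1:T, 4:T, 5:F, 7:F, 8:F. ✗
— 1 world.

7 and 1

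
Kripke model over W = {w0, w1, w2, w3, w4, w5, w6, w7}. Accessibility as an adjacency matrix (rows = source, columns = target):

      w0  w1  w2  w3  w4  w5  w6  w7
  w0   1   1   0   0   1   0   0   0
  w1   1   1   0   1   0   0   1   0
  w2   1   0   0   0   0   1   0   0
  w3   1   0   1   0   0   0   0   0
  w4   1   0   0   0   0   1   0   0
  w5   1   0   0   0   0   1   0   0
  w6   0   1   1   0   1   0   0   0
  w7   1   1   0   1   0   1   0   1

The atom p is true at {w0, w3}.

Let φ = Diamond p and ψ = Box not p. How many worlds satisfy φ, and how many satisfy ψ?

For Diamond p:
w0: successors {w0, w1, w4}; p there: w0:T, w1:F, w4:F. ✓
w1: successors {w0, w1, w3, w6}; p there: w0:T, w1:F, w3:T, w6:F. ✓
w2: successors {w0, w5}; p there: w0:T, w5:F. ✓
w3: successors {w0, w2}; p there: w0:T, w2:F. ✓
w4: successors {w0, w5}; p there: w0:T, w5:F. ✓
w5: successors {w0, w5}; p there: w0:T, w5:F. ✓
w6: successors {w1, w2, w4}; p there: w1:F, w2:F, w4:F. ✗
w7: successors {w0, w1, w3, w5, w7}; p there: w0:T, w1:F, w3:T, w5:F, w7:F. ✓
— 7 worlds.
For Box not p:
w0: successors {w0, w1, w4}; not p there: w0:F, w1:T, w4:T. ✗
w1: successors {w0, w1, w3, w6}; not p there: w0:F, w1:T, w3:F, w6:T. ✗
w2: successors {w0, w5}; not p there: w0:F, w5:T. ✗
w3: successors {w0, w2}; not p there: w0:F, w2:T. ✗
w4: successors {w0, w5}; not p there: w0:F, w5:T. ✗
w5: successors {w0, w5}; not p there: w0:F, w5:T. ✗
w6: successors {w1, w2, w4}; not p there: w1:T, w2:T, w4:T. ✓
w7: successors {w0, w1, w3, w5, w7}; not p there: w0:F, w1:T, w3:F, w5:T, w7:T. ✗
— 1 world.

7 and 1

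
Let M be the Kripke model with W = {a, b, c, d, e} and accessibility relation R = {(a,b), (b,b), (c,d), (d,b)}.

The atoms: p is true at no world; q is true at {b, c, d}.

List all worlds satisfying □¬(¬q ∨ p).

a: successors {b}; ¬(¬q ∨ p) there: b:T. ✓
b: successors {b}; ¬(¬q ∨ p) there: b:T. ✓
c: successors {d}; ¬(¬q ∨ p) there: d:T. ✓
d: successors {b}; ¬(¬q ∨ p) there: b:T. ✓
e: no successors, so □¬(¬q ∨ p) holds vacuously. ✓

{a, b, c, d, e}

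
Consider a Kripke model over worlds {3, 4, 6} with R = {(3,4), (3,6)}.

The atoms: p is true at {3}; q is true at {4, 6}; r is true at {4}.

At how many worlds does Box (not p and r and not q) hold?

3: successors {4, 6}; not p and r and not q there: 4:F, 6:F. ✗
4: no successors, so Box (not p and r and not q) holds vacuously. ✓
6: no successors, so Box (not p and r and not q) holds vacuously. ✓
Satisfying worlds: {4, 6}.

2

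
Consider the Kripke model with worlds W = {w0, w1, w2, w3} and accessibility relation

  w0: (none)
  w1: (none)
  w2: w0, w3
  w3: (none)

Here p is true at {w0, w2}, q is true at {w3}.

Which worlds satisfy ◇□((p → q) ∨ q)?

{w2}

w0: no successors, so ◇□((p → q) ∨ q) fails. ✗
w1: no successors, so ◇□((p → q) ∨ q) fails. ✗
w2: successors {w0, w3}; □((p → q) ∨ q) there: w0:T, w3:T. ✓
w3: no successors, so ◇□((p → q) ∨ q) fails. ✗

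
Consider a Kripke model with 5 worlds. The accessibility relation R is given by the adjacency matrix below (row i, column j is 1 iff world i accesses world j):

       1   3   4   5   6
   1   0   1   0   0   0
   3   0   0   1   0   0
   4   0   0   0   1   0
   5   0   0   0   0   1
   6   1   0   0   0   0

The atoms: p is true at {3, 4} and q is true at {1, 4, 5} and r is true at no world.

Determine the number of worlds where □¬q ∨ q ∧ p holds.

1: □¬q is T, q ∧ p is F. ✓
3: □¬q is F, q ∧ p is F. ✗
4: □¬q is F, q ∧ p is T. ✓
5: □¬q is T, q ∧ p is F. ✓
6: □¬q is F, q ∧ p is F. ✗
Satisfying worlds: {1, 4, 5}.

3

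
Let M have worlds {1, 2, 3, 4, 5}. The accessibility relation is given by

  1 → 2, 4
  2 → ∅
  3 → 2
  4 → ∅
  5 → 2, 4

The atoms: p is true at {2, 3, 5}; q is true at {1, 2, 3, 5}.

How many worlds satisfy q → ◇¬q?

3

1: q is T, ◇¬q is T. ✓
2: q is T, ◇¬q is F. ✗
3: q is T, ◇¬q is F. ✗
4: q is F, ◇¬q is F. ✓
5: q is T, ◇¬q is T. ✓
Satisfying worlds: {1, 4, 5}.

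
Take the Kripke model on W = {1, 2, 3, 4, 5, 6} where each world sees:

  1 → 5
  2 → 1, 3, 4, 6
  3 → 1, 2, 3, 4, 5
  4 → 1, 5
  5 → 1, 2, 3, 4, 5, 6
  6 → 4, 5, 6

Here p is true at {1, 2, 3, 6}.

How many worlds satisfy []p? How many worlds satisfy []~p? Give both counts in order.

0 and 1

For []p:
1: successors {5}; p there: 5:F. ✗
2: successors {1, 3, 4, 6}; p there: 1:T, 3:T, 4:F, 6:T. ✗
3: successors {1, 2, 3, 4, 5}; p there: 1:T, 2:T, 3:T, 4:F, 5:F. ✗
4: successors {1, 5}; p there: 1:T, 5:F. ✗
5: successors {1, 2, 3, 4, 5, 6}; p there: 1:T, 2:T, 3:T, 4:F, 5:F, 6:T. ✗
6: successors {4, 5, 6}; p there: 4:F, 5:F, 6:T. ✗
— 0 worlds.
For []~p:
1: successors {5}; ~p there: 5:T. ✓
2: successors {1, 3, 4, 6}; ~p there: 1:F, 3:F, 4:T, 6:F. ✗
3: successors {1, 2, 3, 4, 5}; ~p there: 1:F, 2:F, 3:F, 4:T, 5:T. ✗
4: successors {1, 5}; ~p there: 1:F, 5:T. ✗
5: successors {1, 2, 3, 4, 5, 6}; ~p there: 1:F, 2:F, 3:F, 4:T, 5:T, 6:F. ✗
6: successors {4, 5, 6}; ~p there: 4:T, 5:T, 6:F. ✗
— 1 world.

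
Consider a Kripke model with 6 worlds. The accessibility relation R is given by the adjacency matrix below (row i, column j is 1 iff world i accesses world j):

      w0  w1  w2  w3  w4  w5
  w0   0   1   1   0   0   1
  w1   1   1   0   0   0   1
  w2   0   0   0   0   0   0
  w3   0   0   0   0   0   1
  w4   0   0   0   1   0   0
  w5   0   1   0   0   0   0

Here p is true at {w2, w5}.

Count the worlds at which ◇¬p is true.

w0: successors {w1, w2, w5}; ¬p there: w1:T, w2:F, w5:F. ✓
w1: successors {w0, w1, w5}; ¬p there: w0:T, w1:T, w5:F. ✓
w2: no successors, so ◇¬p fails. ✗
w3: successors {w5}; ¬p there: w5:F. ✗
w4: successors {w3}; ¬p there: w3:T. ✓
w5: successors {w1}; ¬p there: w1:T. ✓
Satisfying worlds: {w0, w1, w4, w5}.

4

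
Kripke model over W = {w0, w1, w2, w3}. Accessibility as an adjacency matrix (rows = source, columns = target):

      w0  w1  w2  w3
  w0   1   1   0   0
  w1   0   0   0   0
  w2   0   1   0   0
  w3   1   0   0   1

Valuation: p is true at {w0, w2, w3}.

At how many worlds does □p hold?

2

w0: successors {w0, w1}; p there: w0:T, w1:F. ✗
w1: no successors, so □p holds vacuously. ✓
w2: successors {w1}; p there: w1:F. ✗
w3: successors {w0, w3}; p there: w0:T, w3:T. ✓
Satisfying worlds: {w1, w3}.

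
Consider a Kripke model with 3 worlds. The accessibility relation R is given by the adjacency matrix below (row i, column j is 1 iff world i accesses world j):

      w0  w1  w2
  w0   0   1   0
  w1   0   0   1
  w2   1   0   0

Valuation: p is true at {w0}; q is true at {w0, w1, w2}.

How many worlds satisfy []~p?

w0: successors {w1}; ~p there: w1:T. ✓
w1: successors {w2}; ~p there: w2:T. ✓
w2: successors {w0}; ~p there: w0:F. ✗
Satisfying worlds: {w0, w1}.

2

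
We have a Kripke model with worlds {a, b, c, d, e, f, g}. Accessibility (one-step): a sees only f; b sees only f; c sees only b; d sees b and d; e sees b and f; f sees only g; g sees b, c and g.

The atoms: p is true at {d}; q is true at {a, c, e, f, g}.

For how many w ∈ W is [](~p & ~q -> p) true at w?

a: successors {f}; ~p & ~q -> p there: f:T. ✓
b: successors {f}; ~p & ~q -> p there: f:T. ✓
c: successors {b}; ~p & ~q -> p there: b:F. ✗
d: successors {b, d}; ~p & ~q -> p there: b:F, d:T. ✗
e: successors {b, f}; ~p & ~q -> p there: b:F, f:T. ✗
f: successors {g}; ~p & ~q -> p there: g:T. ✓
g: successors {b, c, g}; ~p & ~q -> p there: b:F, c:T, g:T. ✗
Satisfying worlds: {a, b, f}.

3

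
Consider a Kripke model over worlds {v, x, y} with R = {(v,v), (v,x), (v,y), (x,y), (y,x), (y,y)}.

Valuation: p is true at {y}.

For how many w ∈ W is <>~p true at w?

v: successors {v, x, y}; ~p there: v:T, x:T, y:F. ✓
x: successors {y}; ~p there: y:F. ✗
y: successors {x, y}; ~p there: x:T, y:F. ✓
Satisfying worlds: {v, y}.

2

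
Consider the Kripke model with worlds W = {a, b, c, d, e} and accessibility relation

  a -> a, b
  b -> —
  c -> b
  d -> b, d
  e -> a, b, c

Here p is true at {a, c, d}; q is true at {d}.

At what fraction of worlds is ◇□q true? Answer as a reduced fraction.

a: successors {a, b}; □q there: a:F, b:T. ✓
b: no successors, so ◇□q fails. ✗
c: successors {b}; □q there: b:T. ✓
d: successors {b, d}; □q there: b:T, d:F. ✓
e: successors {a, b, c}; □q there: a:F, b:T, c:F. ✓
That's 4 of 5 worlds, so 4/5.

4/5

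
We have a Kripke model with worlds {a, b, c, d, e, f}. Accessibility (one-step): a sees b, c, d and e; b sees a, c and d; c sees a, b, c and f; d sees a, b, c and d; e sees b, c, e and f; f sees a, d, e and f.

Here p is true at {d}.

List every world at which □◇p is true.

∅

a: successors {b, c, d, e}; ◇p there: b:T, c:F, d:T, e:F. ✗
b: successors {a, c, d}; ◇p there: a:T, c:F, d:T. ✗
c: successors {a, b, c, f}; ◇p there: a:T, b:T, c:F, f:T. ✗
d: successors {a, b, c, d}; ◇p there: a:T, b:T, c:F, d:T. ✗
e: successors {b, c, e, f}; ◇p there: b:T, c:F, e:F, f:T. ✗
f: successors {a, d, e, f}; ◇p there: a:T, d:T, e:F, f:T. ✗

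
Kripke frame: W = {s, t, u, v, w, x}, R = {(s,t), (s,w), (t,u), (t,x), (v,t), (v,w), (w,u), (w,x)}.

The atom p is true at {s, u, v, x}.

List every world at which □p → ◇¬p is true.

s: □p is F, ◇¬p is T. ✓
t: □p is T, ◇¬p is F. ✗
u: □p is T, ◇¬p is F. ✗
v: □p is F, ◇¬p is T. ✓
w: □p is T, ◇¬p is F. ✗
x: □p is T, ◇¬p is F. ✗

{s, v}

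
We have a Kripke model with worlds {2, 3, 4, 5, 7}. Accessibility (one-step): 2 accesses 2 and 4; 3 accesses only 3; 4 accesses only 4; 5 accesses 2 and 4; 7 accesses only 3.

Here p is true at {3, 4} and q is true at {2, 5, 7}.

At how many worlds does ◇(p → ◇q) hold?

2

2: successors {2, 4}; p → ◇q there: 2:T, 4:F. ✓
3: successors {3}; p → ◇q there: 3:F. ✗
4: successors {4}; p → ◇q there: 4:F. ✗
5: successors {2, 4}; p → ◇q there: 2:T, 4:F. ✓
7: successors {3}; p → ◇q there: 3:F. ✗
Satisfying worlds: {2, 5}.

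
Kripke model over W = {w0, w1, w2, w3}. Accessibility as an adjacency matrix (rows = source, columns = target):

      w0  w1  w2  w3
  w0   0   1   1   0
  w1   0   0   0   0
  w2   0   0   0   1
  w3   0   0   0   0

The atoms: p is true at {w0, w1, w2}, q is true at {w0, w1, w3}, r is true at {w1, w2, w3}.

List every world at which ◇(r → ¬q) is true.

w0: successors {w1, w2}; r → ¬q there: w1:F, w2:T. ✓
w1: no successors, so ◇(r → ¬q) fails. ✗
w2: successors {w3}; r → ¬q there: w3:F. ✗
w3: no successors, so ◇(r → ¬q) fails. ✗

{w0}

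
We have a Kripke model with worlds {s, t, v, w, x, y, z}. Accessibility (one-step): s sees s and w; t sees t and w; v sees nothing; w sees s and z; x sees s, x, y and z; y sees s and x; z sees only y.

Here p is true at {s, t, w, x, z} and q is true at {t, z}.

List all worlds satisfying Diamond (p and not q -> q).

s: successors {s, w}; p and not q -> q there: s:F, w:F. ✗
t: successors {t, w}; p and not q -> q there: t:T, w:F. ✓
v: no successors, so Diamond (p and not q -> q) fails. ✗
w: successors {s, z}; p and not q -> q there: s:F, z:T. ✓
x: successors {s, x, y, z}; p and not q -> q there: s:F, x:F, y:T, z:T. ✓
y: successors {s, x}; p and not q -> q there: s:F, x:F. ✗
z: successors {y}; p and not q -> q there: y:T. ✓

{t, w, x, z}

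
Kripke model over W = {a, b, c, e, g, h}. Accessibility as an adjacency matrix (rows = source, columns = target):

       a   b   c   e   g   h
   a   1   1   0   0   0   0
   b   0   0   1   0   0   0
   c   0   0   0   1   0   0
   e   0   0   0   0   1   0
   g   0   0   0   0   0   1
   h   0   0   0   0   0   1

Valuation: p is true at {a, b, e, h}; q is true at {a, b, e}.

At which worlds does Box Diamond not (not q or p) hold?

a: successors {a, b}; Diamond not (not q or p) there: a:F, b:F. ✗
b: successors {c}; Diamond not (not q or p) there: c:F. ✗
c: successors {e}; Diamond not (not q or p) there: e:F. ✗
e: successors {g}; Diamond not (not q or p) there: g:F. ✗
g: successors {h}; Diamond not (not q or p) there: h:F. ✗
h: successors {h}; Diamond not (not q or p) there: h:F. ✗

∅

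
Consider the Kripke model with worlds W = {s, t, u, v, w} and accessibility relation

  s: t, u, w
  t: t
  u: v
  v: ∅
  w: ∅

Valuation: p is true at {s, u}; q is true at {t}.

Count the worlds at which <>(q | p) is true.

s: successors {t, u, w}; q | p there: t:T, u:T, w:F. ✓
t: successors {t}; q | p there: t:T. ✓
u: successors {v}; q | p there: v:F. ✗
v: no successors, so <>(q | p) fails. ✗
w: no successors, so <>(q | p) fails. ✗
Satisfying worlds: {s, t}.

2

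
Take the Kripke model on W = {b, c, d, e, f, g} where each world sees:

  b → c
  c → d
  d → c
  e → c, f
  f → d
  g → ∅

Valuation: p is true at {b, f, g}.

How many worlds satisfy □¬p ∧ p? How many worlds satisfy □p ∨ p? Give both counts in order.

3 and 3

For □¬p ∧ p:
b: □¬p is T, p is T. ✓
c: □¬p is T, p is F. ✗
d: □¬p is T, p is F. ✗
e: □¬p is F, p is F. ✗
f: □¬p is T, p is T. ✓
g: □¬p is T, p is T. ✓
— 3 worlds.
For □p ∨ p:
b: □p is F, p is T. ✓
c: □p is F, p is F. ✗
d: □p is F, p is F. ✗
e: □p is F, p is F. ✗
f: □p is F, p is T. ✓
g: □p is T, p is T. ✓
— 3 worlds.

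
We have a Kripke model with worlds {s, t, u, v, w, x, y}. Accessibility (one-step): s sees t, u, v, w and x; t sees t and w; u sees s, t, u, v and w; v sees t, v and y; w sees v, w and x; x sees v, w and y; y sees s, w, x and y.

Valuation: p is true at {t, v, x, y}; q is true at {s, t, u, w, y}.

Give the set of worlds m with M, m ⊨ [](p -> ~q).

{w}

s: successors {t, u, v, w, x}; p -> ~q there: t:F, u:T, v:T, w:T, x:T. ✗
t: successors {t, w}; p -> ~q there: t:F, w:T. ✗
u: successors {s, t, u, v, w}; p -> ~q there: s:T, t:F, u:T, v:T, w:T. ✗
v: successors {t, v, y}; p -> ~q there: t:F, v:T, y:F. ✗
w: successors {v, w, x}; p -> ~q there: v:T, w:T, x:T. ✓
x: successors {v, w, y}; p -> ~q there: v:T, w:T, y:F. ✗
y: successors {s, w, x, y}; p -> ~q there: s:T, w:T, x:T, y:F. ✗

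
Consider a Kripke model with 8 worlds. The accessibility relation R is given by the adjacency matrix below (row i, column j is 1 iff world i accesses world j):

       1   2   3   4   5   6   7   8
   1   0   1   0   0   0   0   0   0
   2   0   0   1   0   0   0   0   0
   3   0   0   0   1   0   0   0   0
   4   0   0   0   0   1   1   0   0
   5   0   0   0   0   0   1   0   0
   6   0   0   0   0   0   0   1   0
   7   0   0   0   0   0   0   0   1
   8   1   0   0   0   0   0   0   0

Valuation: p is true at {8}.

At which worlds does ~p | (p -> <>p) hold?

{1, 2, 3, 4, 5, 6, 7}

1: ~p is T, p -> <>p is T. ✓
2: ~p is T, p -> <>p is T. ✓
3: ~p is T, p -> <>p is T. ✓
4: ~p is T, p -> <>p is T. ✓
5: ~p is T, p -> <>p is T. ✓
6: ~p is T, p -> <>p is T. ✓
7: ~p is T, p -> <>p is T. ✓
8: ~p is F, p -> <>p is F. ✗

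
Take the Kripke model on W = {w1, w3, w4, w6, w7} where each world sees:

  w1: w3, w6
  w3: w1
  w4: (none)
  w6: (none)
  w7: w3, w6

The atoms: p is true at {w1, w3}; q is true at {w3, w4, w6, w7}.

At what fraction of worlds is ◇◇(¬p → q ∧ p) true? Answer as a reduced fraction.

3/5

w1: successors {w3, w6}; ◇(¬p → q ∧ p) there: w3:T, w6:F. ✓
w3: successors {w1}; ◇(¬p → q ∧ p) there: w1:T. ✓
w4: no successors, so ◇◇(¬p → q ∧ p) fails. ✗
w6: no successors, so ◇◇(¬p → q ∧ p) fails. ✗
w7: successors {w3, w6}; ◇(¬p → q ∧ p) there: w3:T, w6:F. ✓
That's 3 of 5 worlds, so 3/5.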